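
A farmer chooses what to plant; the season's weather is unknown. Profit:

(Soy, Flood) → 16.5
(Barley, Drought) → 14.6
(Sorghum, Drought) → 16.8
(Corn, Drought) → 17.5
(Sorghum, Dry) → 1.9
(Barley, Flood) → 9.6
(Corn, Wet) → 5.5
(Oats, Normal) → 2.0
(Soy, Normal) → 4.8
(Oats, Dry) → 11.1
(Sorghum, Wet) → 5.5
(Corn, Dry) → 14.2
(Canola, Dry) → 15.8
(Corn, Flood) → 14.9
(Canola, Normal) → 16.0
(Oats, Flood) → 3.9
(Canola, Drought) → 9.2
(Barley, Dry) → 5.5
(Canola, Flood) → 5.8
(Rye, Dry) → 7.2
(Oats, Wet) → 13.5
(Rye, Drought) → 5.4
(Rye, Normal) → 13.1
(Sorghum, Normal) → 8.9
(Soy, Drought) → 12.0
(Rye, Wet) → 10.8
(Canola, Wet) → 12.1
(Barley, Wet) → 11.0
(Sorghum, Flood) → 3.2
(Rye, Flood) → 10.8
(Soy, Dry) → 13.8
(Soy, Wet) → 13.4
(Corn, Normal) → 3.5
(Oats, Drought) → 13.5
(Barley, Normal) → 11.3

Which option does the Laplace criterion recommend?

Row averages: Barley=10.4, Rye=9.46, Corn=11.12, Canola=11.78, Sorghum=7.26, Soy=12.1, Oats=8.8
Highest average = 12.1 → Soy.

Soy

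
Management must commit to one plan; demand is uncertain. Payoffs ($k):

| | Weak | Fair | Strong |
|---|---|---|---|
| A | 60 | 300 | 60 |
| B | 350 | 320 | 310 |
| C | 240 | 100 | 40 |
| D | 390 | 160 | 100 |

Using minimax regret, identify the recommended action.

Column bests: Weak=390, Fair=320, Strong=310.
A regrets: 330, 20, 250 → max 330
B regrets: 40, 0, 0 → max 40
C regrets: 150, 220, 270 → max 270
D regrets: 0, 160, 210 → max 210
Smallest max regret = 40 → B.

B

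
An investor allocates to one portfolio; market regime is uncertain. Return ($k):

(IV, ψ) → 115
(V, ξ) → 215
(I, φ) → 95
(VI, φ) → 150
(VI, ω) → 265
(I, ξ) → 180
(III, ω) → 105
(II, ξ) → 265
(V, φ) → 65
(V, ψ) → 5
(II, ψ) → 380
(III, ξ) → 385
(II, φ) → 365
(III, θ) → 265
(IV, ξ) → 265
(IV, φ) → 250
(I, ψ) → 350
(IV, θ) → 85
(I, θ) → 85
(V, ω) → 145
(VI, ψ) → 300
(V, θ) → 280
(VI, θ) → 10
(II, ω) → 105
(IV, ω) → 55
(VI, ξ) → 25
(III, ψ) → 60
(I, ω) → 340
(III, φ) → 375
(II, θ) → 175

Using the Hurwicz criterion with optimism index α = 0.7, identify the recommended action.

I: 0.7·350 + 0.3·85 = 270.5
II: 0.7·380 + 0.3·105 = 297.5
III: 0.7·385 + 0.3·60 = 287.5
IV: 0.7·265 + 0.3·55 = 202
V: 0.7·280 + 0.3·5 = 197.5
VI: 0.7·300 + 0.3·10 = 213
Highest Hurwicz score = 297.5 → II.

II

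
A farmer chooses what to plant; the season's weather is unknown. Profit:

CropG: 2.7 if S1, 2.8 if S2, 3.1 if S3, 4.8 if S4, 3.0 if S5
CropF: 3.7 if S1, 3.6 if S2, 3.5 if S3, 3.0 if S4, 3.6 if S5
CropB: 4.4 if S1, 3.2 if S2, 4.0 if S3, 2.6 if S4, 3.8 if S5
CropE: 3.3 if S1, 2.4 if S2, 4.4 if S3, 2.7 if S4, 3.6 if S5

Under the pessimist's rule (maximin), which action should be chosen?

Row minima: CropG=2.7, CropF=3.0, CropB=2.6, CropE=2.4
Best worst-case = 3.0 → CropF.

CropF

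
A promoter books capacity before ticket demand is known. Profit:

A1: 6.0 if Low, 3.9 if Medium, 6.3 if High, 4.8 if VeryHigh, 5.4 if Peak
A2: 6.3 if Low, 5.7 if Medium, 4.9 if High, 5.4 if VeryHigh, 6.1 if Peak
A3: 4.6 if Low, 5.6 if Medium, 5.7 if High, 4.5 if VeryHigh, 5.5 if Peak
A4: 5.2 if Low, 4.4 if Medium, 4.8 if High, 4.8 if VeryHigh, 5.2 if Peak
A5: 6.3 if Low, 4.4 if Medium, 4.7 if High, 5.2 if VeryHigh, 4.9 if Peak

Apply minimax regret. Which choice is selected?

A2

Column bests: Low=6.3, Medium=5.7, High=6.3, VeryHigh=5.4, Peak=6.1.
A1 regrets: 0.3, 1.8, 0.0, 0.6, 0.7 → max 1.8
A2 regrets: 0.0, 0.0, 1.4, 0.0, 0.0 → max 1.4
A3 regrets: 1.7, 0.1, 0.6, 0.9, 0.6 → max 1.7
A4 regrets: 1.1, 1.3, 1.5, 0.6, 0.9 → max 1.5
A5 regrets: 0.0, 1.3, 1.6, 0.2, 1.2 → max 1.6
Smallest max regret = 1.4 → A2.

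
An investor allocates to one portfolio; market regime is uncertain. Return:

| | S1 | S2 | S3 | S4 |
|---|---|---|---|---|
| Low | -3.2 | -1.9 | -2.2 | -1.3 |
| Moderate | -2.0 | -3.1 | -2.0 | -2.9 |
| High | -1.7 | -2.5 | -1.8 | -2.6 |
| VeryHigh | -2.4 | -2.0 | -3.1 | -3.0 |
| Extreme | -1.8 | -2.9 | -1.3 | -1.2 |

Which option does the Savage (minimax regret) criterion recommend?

Column bests: S1=-1.7, S2=-1.9, S3=-1.3, S4=-1.2.
Low regrets: 1.5, 0.0, 0.9, 0.1 → max 1.5
Moderate regrets: 0.3, 1.2, 0.7, 1.7 → max 1.7
High regrets: 0.0, 0.6, 0.5, 1.4 → max 1.4
VeryHigh regrets: 0.7, 0.1, 1.8, 1.8 → max 1.8
Extreme regrets: 0.1, 1.0, 0.0, 0.0 → max 1.0
Smallest max regret = 1.0 → Extreme.

Extreme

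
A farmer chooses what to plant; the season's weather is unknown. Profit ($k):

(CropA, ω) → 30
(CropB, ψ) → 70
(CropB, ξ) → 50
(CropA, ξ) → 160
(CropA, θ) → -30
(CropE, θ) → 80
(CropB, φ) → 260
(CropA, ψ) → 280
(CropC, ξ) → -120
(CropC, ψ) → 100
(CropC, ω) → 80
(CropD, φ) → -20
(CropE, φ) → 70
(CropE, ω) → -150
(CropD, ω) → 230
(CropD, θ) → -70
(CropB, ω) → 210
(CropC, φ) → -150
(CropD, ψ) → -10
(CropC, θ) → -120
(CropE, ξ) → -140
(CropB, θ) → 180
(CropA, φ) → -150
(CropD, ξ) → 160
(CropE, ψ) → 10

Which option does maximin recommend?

CropB

Row minima: CropE=-150, CropB=50, CropC=-150, CropA=-150, CropD=-70
Best worst-case = 50 → CropB.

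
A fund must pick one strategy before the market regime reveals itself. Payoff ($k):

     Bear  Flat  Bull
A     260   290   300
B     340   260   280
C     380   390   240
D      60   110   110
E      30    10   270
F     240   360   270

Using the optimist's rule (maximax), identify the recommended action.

C

Row maxima: A=300, B=340, C=390, D=110, E=270, F=360
Best best-case = 390 → C.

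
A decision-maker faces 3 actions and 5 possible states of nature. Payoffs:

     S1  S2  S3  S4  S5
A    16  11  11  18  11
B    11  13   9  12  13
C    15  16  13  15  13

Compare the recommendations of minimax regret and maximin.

Column bests: S1=16, S2=16, S3=13, S4=18, S5=13.
A regrets: 0, 5, 2, 0, 2 → max 5
B regrets: 5, 3, 4, 6, 0 → max 6
C regrets: 1, 0, 0, 3, 0 → max 3
Smallest max regret = 3 → C.
Row minima: A=11, B=9, C=13
Best worst-case = 13 → C.

minimax regret → C; maximin → C (agree)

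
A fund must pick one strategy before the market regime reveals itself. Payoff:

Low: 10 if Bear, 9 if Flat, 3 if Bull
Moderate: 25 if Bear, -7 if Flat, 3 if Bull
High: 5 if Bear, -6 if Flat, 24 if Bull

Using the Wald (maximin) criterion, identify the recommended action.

Row minima: Low=3, Moderate=-7, High=-6
Best worst-case = 3 → Low.

Low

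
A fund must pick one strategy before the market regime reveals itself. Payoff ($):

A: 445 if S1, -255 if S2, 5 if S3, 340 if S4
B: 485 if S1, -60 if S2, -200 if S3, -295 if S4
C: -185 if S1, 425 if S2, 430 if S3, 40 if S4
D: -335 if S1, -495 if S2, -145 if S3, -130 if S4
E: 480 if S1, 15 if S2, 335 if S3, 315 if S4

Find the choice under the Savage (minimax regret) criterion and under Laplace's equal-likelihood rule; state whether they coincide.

minimax regret → E; laplace → E (agree)

Column bests: S1=485, S2=425, S3=430, S4=340.
A regrets: 40, 680, 425, 0 → max 680
B regrets: 0, 485, 630, 635 → max 635
C regrets: 670, 0, 0, 300 → max 670
D regrets: 820, 920, 575, 470 → max 920
E regrets: 5, 410, 95, 25 → max 410
Smallest max regret = 410 → E.
Row averages: A=133.75, B=-17.5, C=177.5, D=-276.25, E=286.25
Highest average = 286.25 → E.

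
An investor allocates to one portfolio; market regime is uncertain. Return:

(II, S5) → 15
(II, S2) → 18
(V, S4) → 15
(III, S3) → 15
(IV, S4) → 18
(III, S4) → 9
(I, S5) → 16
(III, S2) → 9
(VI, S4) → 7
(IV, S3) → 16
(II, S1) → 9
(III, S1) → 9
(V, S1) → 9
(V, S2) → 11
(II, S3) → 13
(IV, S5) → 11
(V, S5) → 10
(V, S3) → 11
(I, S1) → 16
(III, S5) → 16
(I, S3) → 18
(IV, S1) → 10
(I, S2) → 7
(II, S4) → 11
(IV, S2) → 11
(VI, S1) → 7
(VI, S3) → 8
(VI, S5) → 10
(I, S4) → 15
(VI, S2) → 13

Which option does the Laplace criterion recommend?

Row averages: I=14.4, II=13.2, III=11.6, IV=13.2, V=11.2, VI=9
Highest average = 14.4 → I.

I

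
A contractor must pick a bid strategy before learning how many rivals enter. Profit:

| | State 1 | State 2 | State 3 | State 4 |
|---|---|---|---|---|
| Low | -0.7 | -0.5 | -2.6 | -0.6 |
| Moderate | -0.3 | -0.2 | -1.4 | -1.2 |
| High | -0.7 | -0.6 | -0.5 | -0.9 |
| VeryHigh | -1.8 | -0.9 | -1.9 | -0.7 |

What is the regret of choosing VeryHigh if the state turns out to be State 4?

0.1

Best payoff under State 4 is -0.6.
Regret = -0.6 − (-0.7) = 0.1.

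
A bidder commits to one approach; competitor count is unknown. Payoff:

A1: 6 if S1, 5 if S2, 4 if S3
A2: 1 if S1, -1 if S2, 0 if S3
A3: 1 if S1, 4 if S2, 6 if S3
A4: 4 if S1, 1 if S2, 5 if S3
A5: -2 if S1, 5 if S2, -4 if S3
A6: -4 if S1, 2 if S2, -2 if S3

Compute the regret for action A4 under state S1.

2

Best payoff under S1 is 6.
Regret = 6 − 4 = 2.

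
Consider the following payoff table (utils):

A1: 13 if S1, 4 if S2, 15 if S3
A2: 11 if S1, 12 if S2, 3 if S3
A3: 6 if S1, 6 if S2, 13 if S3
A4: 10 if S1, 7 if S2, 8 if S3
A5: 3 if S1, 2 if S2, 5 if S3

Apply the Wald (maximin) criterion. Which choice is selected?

Row minima: A1=4, A2=3, A3=6, A4=7, A5=2
Best worst-case = 7 → A4.

A4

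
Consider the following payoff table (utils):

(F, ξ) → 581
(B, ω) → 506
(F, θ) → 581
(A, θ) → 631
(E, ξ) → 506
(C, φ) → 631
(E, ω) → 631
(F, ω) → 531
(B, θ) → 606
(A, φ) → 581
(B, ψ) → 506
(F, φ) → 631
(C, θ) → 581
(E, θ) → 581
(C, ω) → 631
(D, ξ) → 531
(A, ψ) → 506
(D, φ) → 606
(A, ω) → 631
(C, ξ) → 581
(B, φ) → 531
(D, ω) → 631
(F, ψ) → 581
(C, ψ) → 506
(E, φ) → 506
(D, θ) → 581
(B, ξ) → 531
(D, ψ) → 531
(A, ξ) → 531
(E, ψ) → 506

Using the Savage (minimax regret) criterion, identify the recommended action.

Column bests: θ=631, φ=631, ψ=581, ω=631, ξ=581.
A regrets: 0, 50, 75, 0, 50 → max 75
B regrets: 25, 100, 75, 125, 50 → max 125
C regrets: 50, 0, 75, 0, 0 → max 75
D regrets: 50, 25, 50, 0, 50 → max 50
E regrets: 50, 125, 75, 0, 75 → max 125
F regrets: 50, 0, 0, 100, 0 → max 100
Smallest max regret = 50 → D.

D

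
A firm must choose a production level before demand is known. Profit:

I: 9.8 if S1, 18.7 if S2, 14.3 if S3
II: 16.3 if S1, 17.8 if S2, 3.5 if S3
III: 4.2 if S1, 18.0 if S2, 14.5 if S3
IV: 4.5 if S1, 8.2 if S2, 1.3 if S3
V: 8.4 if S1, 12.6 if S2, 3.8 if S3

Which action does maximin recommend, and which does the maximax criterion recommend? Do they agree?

Row minima: I=9.8, II=3.5, III=4.2, IV=1.3, V=3.8
Best worst-case = 9.8 → I.
Row maxima: I=18.7, II=17.8, III=18.0, IV=8.2, V=12.6
Best best-case = 18.7 → I.

maximin → I; maximax → I (agree)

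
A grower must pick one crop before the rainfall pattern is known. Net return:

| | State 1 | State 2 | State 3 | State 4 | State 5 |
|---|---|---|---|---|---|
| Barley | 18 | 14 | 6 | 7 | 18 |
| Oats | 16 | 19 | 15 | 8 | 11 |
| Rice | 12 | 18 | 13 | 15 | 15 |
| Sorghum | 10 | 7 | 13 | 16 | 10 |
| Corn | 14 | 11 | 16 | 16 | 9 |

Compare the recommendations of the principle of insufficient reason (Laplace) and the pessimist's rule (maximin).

laplace → Rice; maximin → Rice (agree)

Row averages: Barley=12.6, Oats=13.8, Rice=14.6, Sorghum=11.2, Corn=13.2
Highest average = 14.6 → Rice.
Row minima: Barley=6, Oats=8, Rice=12, Sorghum=7, Corn=9
Best worst-case = 12 → Rice.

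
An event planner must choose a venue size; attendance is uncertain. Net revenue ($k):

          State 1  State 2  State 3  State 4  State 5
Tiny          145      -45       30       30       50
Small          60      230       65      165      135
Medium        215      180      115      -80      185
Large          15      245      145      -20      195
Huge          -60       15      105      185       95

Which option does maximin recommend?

Small

Row minima: Tiny=-45, Small=60, Medium=-80, Large=-20, Huge=-60
Best worst-case = 60 → Small.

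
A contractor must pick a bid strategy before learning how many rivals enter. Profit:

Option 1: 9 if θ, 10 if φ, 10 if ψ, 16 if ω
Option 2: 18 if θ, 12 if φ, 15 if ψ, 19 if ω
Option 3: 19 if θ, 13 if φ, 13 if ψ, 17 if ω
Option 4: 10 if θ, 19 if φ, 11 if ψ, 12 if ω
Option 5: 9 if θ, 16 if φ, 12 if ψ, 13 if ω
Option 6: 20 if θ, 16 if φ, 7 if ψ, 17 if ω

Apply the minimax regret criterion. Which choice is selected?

Column bests: θ=20, φ=19, ψ=15, ω=19.
Option 1 regrets: 11, 9, 5, 3 → max 11
Option 2 regrets: 2, 7, 0, 0 → max 7
Option 3 regrets: 1, 6, 2, 2 → max 6
Option 4 regrets: 10, 0, 4, 7 → max 10
Option 5 regrets: 11, 3, 3, 6 → max 11
Option 6 regrets: 0, 3, 8, 2 → max 8
Smallest max regret = 6 → Option 3.

Option 3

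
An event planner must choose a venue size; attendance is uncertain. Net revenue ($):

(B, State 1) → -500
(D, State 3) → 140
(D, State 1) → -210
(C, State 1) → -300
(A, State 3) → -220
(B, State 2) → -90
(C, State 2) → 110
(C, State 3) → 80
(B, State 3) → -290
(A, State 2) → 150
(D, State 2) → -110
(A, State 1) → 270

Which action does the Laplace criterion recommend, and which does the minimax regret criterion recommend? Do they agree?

Row averages: A=200/3, B=-880/3, C=-110/3, D=-60
Highest average = 200/3 → A.
Column bests: State 1=270, State 2=150, State 3=140.
A regrets: 0, 0, 360 → max 360
B regrets: 770, 240, 430 → max 770
C regrets: 570, 40, 60 → max 570
D regrets: 480, 260, 0 → max 480
Smallest max regret = 360 → A.

laplace → A; minimax regret → A (agree)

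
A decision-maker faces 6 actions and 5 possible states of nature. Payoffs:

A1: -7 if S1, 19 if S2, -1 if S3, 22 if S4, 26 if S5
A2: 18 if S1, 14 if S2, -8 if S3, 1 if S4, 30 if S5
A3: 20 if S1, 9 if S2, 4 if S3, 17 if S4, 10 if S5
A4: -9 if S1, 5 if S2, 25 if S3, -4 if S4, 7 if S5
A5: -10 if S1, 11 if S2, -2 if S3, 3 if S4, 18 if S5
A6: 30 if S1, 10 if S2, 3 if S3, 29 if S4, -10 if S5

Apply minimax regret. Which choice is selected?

Column bests: S1=30, S2=19, S3=25, S4=29, S5=30.
A1 regrets: 37, 0, 26, 7, 4 → max 37
A2 regrets: 12, 5, 33, 28, 0 → max 33
A3 regrets: 10, 10, 21, 12, 20 → max 21
A4 regrets: 39, 14, 0, 33, 23 → max 39
A5 regrets: 40, 8, 27, 26, 12 → max 40
A6 regrets: 0, 9, 22, 0, 40 → max 40
Smallest max regret = 21 → A3.

A3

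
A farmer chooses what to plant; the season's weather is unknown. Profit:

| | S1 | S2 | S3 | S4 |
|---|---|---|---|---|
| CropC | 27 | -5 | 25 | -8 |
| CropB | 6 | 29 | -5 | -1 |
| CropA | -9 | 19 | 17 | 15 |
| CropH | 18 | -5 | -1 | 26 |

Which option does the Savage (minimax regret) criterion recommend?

CropB

Column bests: S1=27, S2=29, S3=25, S4=26.
CropC regrets: 0, 34, 0, 34 → max 34
CropB regrets: 21, 0, 30, 27 → max 30
CropA regrets: 36, 10, 8, 11 → max 36
CropH regrets: 9, 34, 26, 0 → max 34
Smallest max regret = 30 → CropB.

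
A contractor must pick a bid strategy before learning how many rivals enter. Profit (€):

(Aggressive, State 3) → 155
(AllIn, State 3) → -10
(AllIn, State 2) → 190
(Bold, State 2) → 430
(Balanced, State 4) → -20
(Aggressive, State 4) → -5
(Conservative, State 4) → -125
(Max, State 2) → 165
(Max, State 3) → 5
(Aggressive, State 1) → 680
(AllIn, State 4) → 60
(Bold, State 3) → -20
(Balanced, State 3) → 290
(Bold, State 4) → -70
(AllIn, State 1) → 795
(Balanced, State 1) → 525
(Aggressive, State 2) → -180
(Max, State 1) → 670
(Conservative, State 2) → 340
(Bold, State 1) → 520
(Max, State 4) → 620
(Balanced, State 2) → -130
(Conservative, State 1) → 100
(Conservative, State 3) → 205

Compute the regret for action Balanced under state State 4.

Best payoff under State 4 is 620.
Regret = 620 − (-20) = 640.

640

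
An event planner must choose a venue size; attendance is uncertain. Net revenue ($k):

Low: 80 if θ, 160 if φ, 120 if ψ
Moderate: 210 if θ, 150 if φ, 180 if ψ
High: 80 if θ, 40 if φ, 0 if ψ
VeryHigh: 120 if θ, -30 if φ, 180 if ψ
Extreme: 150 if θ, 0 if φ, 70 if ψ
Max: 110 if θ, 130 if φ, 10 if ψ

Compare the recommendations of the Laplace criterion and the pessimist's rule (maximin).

Row averages: Low=120, Moderate=180, High=40, VeryHigh=90, Extreme=220/3, Max=250/3
Highest average = 180 → Moderate.
Row minima: Low=80, Moderate=150, High=0, VeryHigh=-30, Extreme=0, Max=10
Best worst-case = 150 → Moderate.

laplace → Moderate; maximin → Moderate (agree)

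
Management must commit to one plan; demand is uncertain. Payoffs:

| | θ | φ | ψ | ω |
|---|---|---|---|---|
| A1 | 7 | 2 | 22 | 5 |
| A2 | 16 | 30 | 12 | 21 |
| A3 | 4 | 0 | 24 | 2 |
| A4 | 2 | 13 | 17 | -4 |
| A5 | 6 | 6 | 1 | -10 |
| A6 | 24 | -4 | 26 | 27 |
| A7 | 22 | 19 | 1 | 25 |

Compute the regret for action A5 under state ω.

37

Best payoff under ω is 27.
Regret = 27 − (-10) = 37.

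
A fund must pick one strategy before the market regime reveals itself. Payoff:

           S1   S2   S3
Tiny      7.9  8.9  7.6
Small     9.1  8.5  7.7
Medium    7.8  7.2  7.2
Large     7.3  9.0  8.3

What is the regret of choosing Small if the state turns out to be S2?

0.5

Best payoff under S2 is 9.0.
Regret = 9.0 − 8.5 = 0.5.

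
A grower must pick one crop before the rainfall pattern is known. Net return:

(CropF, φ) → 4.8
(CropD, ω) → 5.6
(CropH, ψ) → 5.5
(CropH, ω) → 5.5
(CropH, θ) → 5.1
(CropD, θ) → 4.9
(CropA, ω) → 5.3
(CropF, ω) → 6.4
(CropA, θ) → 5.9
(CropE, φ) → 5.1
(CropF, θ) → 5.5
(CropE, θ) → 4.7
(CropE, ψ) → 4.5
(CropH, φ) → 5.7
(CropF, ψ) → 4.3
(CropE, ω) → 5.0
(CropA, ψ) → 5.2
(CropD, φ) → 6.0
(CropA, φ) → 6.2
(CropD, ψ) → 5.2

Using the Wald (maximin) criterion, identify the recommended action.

Row minima: CropD=4.9, CropH=5.1, CropE=4.5, CropF=4.3, CropA=5.2
Best worst-case = 5.2 → CropA.

CropA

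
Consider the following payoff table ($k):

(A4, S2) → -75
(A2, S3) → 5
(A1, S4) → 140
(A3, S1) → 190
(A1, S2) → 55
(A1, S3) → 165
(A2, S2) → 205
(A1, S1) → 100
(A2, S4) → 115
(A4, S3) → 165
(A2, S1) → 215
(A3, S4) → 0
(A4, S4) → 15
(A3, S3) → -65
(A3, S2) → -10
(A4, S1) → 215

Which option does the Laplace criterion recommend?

Row averages: A1=115, A2=135, A3=28.75, A4=80
Highest average = 135 → A2.

A2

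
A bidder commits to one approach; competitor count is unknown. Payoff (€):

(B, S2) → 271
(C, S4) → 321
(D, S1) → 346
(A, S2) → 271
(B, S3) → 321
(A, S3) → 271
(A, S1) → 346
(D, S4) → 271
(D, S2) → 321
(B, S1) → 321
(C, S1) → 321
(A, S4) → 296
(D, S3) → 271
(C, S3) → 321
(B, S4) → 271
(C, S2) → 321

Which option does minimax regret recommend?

C

Column bests: S1=346, S2=321, S3=321, S4=321.
A regrets: 0, 50, 50, 25 → max 50
B regrets: 25, 50, 0, 50 → max 50
C regrets: 25, 0, 0, 0 → max 25
D regrets: 0, 0, 50, 50 → max 50
Smallest max regret = 25 → C.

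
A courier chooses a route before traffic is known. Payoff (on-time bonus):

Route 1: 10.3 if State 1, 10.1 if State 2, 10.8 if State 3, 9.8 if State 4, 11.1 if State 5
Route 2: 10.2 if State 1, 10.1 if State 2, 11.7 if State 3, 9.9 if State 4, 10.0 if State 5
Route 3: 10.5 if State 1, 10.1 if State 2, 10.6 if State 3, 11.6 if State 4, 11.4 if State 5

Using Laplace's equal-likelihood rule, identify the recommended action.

Row averages: Route 1=10.42, Route 2=10.38, Route 3=10.84
Highest average = 10.84 → Route 3.

Route 3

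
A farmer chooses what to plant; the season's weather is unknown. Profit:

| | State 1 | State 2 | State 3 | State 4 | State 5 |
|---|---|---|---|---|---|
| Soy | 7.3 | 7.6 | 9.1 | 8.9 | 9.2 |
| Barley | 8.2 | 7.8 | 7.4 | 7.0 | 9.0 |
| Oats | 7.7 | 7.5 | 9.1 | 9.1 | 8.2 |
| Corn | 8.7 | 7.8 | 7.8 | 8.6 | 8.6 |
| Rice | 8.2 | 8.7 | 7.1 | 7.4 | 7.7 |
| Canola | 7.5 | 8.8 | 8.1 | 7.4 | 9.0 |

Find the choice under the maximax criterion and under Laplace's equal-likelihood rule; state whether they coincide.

Row maxima: Soy=9.2, Barley=9.0, Oats=9.1, Corn=8.7, Rice=8.7, Canola=9.0
Best best-case = 9.2 → Soy.
Row averages: Soy=8.42, Barley=7.88, Oats=8.32, Corn=8.3, Rice=7.82, Canola=8.16
Highest average = 8.42 → Soy.

maximax → Soy; laplace → Soy (agree)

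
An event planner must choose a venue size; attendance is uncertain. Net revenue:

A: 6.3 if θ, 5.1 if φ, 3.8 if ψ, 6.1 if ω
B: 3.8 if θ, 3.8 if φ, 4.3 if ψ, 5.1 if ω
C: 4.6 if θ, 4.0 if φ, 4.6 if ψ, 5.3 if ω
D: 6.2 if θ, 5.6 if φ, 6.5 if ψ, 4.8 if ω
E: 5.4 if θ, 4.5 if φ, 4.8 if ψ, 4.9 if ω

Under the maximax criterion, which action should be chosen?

Row maxima: A=6.3, B=5.1, C=5.3, D=6.5, E=5.4
Best best-case = 6.5 → D.

D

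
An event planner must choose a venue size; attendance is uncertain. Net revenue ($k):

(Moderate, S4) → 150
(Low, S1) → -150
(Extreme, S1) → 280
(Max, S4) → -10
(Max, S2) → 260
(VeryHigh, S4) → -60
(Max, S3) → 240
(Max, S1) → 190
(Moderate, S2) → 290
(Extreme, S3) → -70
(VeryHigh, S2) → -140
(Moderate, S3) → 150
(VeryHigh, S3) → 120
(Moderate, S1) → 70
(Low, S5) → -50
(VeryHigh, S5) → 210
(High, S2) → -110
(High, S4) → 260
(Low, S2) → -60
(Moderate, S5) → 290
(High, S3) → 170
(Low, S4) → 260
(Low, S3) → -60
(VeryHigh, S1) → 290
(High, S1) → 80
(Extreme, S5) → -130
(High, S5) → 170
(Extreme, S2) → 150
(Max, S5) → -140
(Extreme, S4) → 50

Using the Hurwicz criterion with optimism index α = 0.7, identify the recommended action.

Low: 0.7·260 + 0.3·(-150) = 137
Moderate: 0.7·290 + 0.3·70 = 224
High: 0.7·260 + 0.3·(-110) = 149
VeryHigh: 0.7·290 + 0.3·(-140) = 161
Extreme: 0.7·280 + 0.3·(-130) = 157
Max: 0.7·260 + 0.3·(-140) = 140
Highest Hurwicz score = 224 → Moderate.

Moderate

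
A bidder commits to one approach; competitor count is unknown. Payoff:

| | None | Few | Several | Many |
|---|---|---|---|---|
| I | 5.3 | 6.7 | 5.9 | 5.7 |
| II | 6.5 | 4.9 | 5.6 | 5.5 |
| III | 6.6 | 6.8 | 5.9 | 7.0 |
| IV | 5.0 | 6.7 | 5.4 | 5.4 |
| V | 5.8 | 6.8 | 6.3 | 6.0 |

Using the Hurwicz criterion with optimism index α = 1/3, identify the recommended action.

I: 1/3·6.7 + 2/3·5.3 = 173/30
II: 1/3·6.5 + 2/3·4.9 = 163/30
III: 1/3·7.0 + 2/3·5.9 = 94/15
IV: 1/3·6.7 + 2/3·5.0 = 167/30
V: 1/3·6.8 + 2/3·5.8 = 92/15
Highest Hurwicz score = 94/15 → III.

III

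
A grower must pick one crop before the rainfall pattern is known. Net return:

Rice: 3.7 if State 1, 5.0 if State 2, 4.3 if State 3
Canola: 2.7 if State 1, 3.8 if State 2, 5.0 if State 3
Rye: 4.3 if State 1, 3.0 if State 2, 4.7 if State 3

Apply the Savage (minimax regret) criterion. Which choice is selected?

Rice

Column bests: State 1=4.3, State 2=5.0, State 3=5.0.
Rice regrets: 0.6, 0.0, 0.7 → max 0.7
Canola regrets: 1.6, 1.2, 0.0 → max 1.6
Rye regrets: 0.0, 2.0, 0.3 → max 2.0
Smallest max regret = 0.7 → Rice.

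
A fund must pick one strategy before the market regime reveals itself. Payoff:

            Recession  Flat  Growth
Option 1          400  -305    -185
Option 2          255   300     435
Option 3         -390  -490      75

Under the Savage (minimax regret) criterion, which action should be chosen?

Column bests: Recession=400, Flat=300, Growth=435.
Option 1 regrets: 0, 605, 620 → max 620
Option 2 regrets: 145, 0, 0 → max 145
Option 3 regrets: 790, 790, 360 → max 790
Smallest max regret = 145 → Option 2.

Option 2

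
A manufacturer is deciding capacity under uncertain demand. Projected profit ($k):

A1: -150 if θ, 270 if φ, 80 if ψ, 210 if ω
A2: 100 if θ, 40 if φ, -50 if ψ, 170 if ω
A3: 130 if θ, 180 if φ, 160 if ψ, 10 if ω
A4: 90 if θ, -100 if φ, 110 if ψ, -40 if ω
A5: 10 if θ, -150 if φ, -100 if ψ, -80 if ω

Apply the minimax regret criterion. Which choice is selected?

Column bests: θ=130, φ=270, ψ=160, ω=210.
A1 regrets: 280, 0, 80, 0 → max 280
A2 regrets: 30, 230, 210, 40 → max 230
A3 regrets: 0, 90, 0, 200 → max 200
A4 regrets: 40, 370, 50, 250 → max 370
A5 regrets: 120, 420, 260, 290 → max 420
Smallest max regret = 200 → A3.

A3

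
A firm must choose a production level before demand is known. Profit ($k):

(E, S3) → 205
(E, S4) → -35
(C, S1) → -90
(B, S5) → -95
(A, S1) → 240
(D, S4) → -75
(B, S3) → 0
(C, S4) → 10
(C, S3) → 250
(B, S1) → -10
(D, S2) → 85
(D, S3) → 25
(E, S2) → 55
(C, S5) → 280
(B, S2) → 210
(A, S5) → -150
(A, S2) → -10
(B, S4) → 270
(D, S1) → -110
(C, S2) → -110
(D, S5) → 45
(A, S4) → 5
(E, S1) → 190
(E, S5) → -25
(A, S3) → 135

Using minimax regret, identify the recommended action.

E

Column bests: S1=240, S2=210, S3=250, S4=270, S5=280.
A regrets: 0, 220, 115, 265, 430 → max 430
B regrets: 250, 0, 250, 0, 375 → max 375
C regrets: 330, 320, 0, 260, 0 → max 330
D regrets: 350, 125, 225, 345, 235 → max 350
E regrets: 50, 155, 45, 305, 305 → max 305
Smallest max regret = 305 → E.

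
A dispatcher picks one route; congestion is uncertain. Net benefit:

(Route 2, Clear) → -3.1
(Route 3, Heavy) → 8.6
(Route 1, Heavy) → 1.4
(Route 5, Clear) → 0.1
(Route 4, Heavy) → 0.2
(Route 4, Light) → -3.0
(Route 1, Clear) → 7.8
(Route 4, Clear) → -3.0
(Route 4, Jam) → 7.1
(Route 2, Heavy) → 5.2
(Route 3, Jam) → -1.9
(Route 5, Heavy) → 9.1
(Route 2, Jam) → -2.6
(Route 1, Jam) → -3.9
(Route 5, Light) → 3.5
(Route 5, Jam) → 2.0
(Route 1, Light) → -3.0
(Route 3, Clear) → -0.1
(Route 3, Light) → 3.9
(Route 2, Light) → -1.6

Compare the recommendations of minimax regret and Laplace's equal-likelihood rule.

minimax regret → Route 5; laplace → Route 5 (agree)

Column bests: Clear=7.8, Light=3.9, Heavy=9.1, Jam=7.1.
Route 1 regrets: 0.0, 6.9, 7.7, 11.0 → max 11.0
Route 2 regrets: 10.9, 5.5, 3.9, 9.7 → max 10.9
Route 3 regrets: 7.9, 0.0, 0.5, 9.0 → max 9.0
Route 4 regrets: 10.8, 6.9, 8.9, 0.0 → max 10.8
Route 5 regrets: 7.7, 0.4, 0.0, 5.1 → max 7.7
Smallest max regret = 7.7 → Route 5.
Row averages: Route 1=0.575, Route 2=-0.525, Route 3=2.625, Route 4=0.325, Route 5=3.675
Highest average = 3.675 → Route 5.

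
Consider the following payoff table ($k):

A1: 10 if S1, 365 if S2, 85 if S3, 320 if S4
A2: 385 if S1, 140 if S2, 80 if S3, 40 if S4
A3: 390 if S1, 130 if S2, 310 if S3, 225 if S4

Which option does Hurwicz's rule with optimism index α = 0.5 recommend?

A1: 0.5·365 + 0.5·10 = 187.5
A2: 0.5·385 + 0.5·40 = 212.5
A3: 0.5·390 + 0.5·130 = 260
Highest Hurwicz score = 260 → A3.

A3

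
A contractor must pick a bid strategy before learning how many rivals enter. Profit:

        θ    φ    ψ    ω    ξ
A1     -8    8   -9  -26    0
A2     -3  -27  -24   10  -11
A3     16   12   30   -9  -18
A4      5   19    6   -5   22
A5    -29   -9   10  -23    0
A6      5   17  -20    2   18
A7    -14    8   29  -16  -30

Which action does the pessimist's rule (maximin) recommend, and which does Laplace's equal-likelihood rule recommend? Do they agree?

maximin → A4; laplace → A4 (agree)

Row minima: A1=-26, A2=-27, A3=-18, A4=-5, A5=-29, A6=-20, A7=-30
Best worst-case = -5 → A4.
Row averages: A1=-7, A2=-11, A3=6.2, A4=9.4, A5=-10.2, A6=4.4, A7=-4.6
Highest average = 9.4 → A4.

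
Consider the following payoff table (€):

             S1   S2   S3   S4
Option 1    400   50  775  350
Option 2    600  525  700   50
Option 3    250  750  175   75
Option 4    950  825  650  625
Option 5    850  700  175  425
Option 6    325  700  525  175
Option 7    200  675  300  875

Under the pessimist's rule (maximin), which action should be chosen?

Row minima: Option 1=50, Option 2=50, Option 3=75, Option 4=625, Option 5=175, Option 6=175, Option 7=200
Best worst-case = 625 → Option 4.

Option 4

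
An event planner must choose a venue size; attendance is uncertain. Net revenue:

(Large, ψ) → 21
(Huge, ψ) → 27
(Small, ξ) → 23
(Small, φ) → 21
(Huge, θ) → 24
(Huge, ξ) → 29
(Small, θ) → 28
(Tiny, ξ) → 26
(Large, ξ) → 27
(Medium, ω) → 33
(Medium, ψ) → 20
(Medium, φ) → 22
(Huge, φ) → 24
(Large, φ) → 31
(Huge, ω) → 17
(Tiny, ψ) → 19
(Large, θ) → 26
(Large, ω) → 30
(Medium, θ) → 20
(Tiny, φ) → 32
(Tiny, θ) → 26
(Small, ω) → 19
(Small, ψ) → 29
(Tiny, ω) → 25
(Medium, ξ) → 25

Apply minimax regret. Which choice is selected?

Large

Column bests: θ=28, φ=32, ψ=29, ω=33, ξ=29.
Tiny regrets: 2, 0, 10, 8, 3 → max 10
Small regrets: 0, 11, 0, 14, 6 → max 14
Medium regrets: 8, 10, 9, 0, 4 → max 10
Large regrets: 2, 1, 8, 3, 2 → max 8
Huge regrets: 4, 8, 2, 16, 0 → max 16
Smallest max regret = 8 → Large.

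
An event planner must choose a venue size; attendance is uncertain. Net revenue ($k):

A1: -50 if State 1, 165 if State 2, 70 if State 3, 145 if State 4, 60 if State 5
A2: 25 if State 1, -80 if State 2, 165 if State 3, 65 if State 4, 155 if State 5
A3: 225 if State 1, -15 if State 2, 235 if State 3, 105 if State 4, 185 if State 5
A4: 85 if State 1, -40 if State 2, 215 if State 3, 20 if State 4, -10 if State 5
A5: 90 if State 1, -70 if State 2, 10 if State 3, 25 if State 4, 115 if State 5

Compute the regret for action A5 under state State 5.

Best payoff under State 5 is 185.
Regret = 185 − 115 = 70.

70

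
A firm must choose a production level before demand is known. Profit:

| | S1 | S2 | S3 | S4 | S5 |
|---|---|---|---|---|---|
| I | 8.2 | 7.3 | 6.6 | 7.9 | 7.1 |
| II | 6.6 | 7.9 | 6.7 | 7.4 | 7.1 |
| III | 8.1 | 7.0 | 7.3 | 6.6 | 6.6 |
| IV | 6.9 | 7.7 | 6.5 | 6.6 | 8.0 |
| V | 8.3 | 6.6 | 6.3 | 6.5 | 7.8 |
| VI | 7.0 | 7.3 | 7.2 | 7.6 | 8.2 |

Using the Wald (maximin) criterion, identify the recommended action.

Row minima: I=6.6, II=6.6, III=6.6, IV=6.5, V=6.3, VI=7.0
Best worst-case = 7.0 → VI.

VI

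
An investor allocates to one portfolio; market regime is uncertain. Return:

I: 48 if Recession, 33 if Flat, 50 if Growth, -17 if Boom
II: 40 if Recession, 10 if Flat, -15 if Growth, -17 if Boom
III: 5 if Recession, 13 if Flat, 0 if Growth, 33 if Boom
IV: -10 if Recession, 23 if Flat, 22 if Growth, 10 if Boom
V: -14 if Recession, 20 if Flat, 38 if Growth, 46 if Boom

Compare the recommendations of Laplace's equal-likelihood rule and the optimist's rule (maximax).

Row averages: I=28.5, II=4.5, III=12.75, IV=11.25, V=22.5
Highest average = 28.5 → I.
Row maxima: I=50, II=40, III=33, IV=23, V=46
Best best-case = 50 → I.

laplace → I; maximax → I (agree)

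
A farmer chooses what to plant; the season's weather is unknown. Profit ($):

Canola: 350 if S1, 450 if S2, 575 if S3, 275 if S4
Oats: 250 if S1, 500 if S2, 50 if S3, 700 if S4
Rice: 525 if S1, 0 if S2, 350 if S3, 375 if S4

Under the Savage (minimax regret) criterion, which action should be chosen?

Column bests: S1=525, S2=500, S3=575, S4=700.
Canola regrets: 175, 50, 0, 425 → max 425
Oats regrets: 275, 0, 525, 0 → max 525
Rice regrets: 0, 500, 225, 325 → max 500
Smallest max regret = 425 → Canola.

Canola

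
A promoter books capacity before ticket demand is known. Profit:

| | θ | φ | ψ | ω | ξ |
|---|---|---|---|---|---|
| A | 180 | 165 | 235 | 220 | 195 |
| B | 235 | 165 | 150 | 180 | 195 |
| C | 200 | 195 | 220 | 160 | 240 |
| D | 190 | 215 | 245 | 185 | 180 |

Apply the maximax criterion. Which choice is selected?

D

Row maxima: A=235, B=235, C=240, D=245
Best best-case = 245 → D.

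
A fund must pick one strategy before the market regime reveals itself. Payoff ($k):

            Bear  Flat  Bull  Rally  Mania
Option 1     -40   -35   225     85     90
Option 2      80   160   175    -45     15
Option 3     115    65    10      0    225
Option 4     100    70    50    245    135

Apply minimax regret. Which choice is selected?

Option 4

Column bests: Bear=115, Flat=160, Bull=225, Rally=245, Mania=225.
Option 1 regrets: 155, 195, 0, 160, 135 → max 195
Option 2 regrets: 35, 0, 50, 290, 210 → max 290
Option 3 regrets: 0, 95, 215, 245, 0 → max 245
Option 4 regrets: 15, 90, 175, 0, 90 → max 175
Smallest max regret = 175 → Option 4.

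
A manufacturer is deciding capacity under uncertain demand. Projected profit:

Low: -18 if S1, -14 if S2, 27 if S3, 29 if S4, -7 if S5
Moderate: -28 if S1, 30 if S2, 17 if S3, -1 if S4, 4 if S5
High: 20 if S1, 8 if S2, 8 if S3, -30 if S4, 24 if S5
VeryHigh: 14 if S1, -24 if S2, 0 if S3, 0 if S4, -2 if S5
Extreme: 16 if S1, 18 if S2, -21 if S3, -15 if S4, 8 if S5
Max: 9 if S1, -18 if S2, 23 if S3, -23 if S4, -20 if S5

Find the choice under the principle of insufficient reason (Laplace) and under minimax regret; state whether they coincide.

laplace → High; minimax regret → Low (disagree)

Row averages: Low=3.4, Moderate=4.4, High=6, VeryHigh=-2.4, Extreme=1.2, Max=-5.8
Highest average = 6 → High.
Column bests: S1=20, S2=30, S3=27, S4=29, S5=24.
Low regrets: 38, 44, 0, 0, 31 → max 44
Moderate regrets: 48, 0, 10, 30, 20 → max 48
High regrets: 0, 22, 19, 59, 0 → max 59
VeryHigh regrets: 6, 54, 27, 29, 26 → max 54
Extreme regrets: 4, 12, 48, 44, 16 → max 48
Max regrets: 11, 48, 4, 52, 44 → max 52
Smallest max regret = 44 → Low.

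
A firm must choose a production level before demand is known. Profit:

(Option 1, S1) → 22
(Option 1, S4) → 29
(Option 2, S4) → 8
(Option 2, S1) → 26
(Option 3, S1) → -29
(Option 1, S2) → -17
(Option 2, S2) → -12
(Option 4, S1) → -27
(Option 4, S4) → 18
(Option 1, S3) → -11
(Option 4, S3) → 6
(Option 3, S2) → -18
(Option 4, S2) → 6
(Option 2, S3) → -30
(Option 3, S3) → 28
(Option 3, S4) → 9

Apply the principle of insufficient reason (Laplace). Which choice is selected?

Row averages: Option 1=5.75, Option 2=-2, Option 3=-2.5, Option 4=0.75
Highest average = 5.75 → Option 1.

Option 1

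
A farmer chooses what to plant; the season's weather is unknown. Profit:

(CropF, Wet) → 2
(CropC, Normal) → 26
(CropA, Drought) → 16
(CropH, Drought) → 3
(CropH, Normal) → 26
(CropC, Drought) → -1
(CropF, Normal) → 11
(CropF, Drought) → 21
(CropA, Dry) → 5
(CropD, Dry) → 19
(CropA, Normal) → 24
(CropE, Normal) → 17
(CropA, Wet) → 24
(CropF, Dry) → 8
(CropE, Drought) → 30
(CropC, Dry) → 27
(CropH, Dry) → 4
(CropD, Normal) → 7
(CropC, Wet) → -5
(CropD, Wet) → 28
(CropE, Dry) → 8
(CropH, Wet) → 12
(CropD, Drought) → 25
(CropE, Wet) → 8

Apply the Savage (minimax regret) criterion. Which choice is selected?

CropD

Column bests: Drought=30, Dry=27, Normal=26, Wet=28.
CropD regrets: 5, 8, 19, 0 → max 19
CropC regrets: 31, 0, 0, 33 → max 33
CropH regrets: 27, 23, 0, 16 → max 27
CropE regrets: 0, 19, 9, 20 → max 20
CropF regrets: 9, 19, 15, 26 → max 26
CropA regrets: 14, 22, 2, 4 → max 22
Smallest max regret = 19 → CropD.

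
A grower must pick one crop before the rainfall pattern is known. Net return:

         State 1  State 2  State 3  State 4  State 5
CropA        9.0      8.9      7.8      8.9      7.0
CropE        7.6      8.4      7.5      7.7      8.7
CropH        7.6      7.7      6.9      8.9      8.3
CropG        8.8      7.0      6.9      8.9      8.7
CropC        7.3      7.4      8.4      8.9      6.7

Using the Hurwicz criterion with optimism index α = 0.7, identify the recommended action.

CropA

CropA: 0.7·9.0 + 0.3·7.0 = 8.4
CropE: 0.7·8.7 + 0.3·7.5 = 8.34
CropH: 0.7·8.9 + 0.3·6.9 = 8.3
CropG: 0.7·8.9 + 0.3·6.9 = 8.3
CropC: 0.7·8.9 + 0.3·6.7 = 8.24
Highest Hurwicz score = 8.4 → CropA.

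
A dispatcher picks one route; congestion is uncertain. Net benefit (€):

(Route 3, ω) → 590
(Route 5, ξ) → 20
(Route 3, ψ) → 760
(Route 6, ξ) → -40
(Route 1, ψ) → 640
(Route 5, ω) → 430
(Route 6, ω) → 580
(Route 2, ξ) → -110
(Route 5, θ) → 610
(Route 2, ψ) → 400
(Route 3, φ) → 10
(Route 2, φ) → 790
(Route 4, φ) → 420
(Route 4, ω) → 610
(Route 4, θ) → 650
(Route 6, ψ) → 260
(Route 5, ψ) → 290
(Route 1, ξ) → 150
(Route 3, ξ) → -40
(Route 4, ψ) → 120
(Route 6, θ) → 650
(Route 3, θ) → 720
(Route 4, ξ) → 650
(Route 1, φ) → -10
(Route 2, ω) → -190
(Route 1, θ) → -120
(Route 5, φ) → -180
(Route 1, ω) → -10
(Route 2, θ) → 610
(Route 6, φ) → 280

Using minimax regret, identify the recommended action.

Route 4

Column bests: θ=720, φ=790, ψ=760, ω=610, ξ=650.
Route 1 regrets: 840, 800, 120, 620, 500 → max 840
Route 2 regrets: 110, 0, 360, 800, 760 → max 800
Route 3 regrets: 0, 780, 0, 20, 690 → max 780
Route 4 regrets: 70, 370, 640, 0, 0 → max 640
Route 5 regrets: 110, 970, 470, 180, 630 → max 970
Route 6 regrets: 70, 510, 500, 30, 690 → max 690
Smallest max regret = 640 → Route 4.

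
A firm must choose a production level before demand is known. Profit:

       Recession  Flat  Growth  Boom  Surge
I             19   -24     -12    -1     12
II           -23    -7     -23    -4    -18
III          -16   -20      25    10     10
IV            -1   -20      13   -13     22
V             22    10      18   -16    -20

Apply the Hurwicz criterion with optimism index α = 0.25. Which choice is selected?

I: 0.25·19 + 0.75·(-24) = -13.25
II: 0.25·(-4) + 0.75·(-23) = -18.25
III: 0.25·25 + 0.75·(-20) = -8.75
IV: 0.25·22 + 0.75·(-20) = -9.5
V: 0.25·22 + 0.75·(-20) = -9.5
Highest Hurwicz score = -8.75 → III.

III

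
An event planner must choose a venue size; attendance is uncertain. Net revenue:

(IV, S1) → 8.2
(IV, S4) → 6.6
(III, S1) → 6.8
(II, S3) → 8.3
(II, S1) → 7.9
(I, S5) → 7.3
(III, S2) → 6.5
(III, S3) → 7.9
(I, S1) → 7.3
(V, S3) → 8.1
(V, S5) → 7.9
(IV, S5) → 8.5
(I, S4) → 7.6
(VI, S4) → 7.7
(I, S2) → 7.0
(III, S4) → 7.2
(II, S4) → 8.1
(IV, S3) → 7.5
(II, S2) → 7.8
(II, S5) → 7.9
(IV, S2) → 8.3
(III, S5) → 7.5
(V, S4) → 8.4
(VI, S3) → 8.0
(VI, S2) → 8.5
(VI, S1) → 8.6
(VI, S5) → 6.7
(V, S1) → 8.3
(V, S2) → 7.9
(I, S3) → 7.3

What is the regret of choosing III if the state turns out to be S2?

2.0

Best payoff under S2 is 8.5.
Regret = 8.5 − 6.5 = 2.0.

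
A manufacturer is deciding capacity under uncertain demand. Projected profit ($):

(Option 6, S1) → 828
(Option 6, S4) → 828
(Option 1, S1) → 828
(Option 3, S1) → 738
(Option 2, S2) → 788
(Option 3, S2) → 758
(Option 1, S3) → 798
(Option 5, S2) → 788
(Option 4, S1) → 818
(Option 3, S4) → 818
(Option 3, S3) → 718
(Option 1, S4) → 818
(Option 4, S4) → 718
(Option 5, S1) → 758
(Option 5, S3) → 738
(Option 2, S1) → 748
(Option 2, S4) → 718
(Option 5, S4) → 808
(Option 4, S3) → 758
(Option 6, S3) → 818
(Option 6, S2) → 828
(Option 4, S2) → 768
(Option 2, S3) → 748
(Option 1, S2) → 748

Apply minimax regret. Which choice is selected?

Column bests: S1=828, S2=828, S3=818, S4=828.
Option 1 regrets: 0, 80, 20, 10 → max 80
Option 2 regrets: 80, 40, 70, 110 → max 110
Option 3 regrets: 90, 70, 100, 10 → max 100
Option 4 regrets: 10, 60, 60, 110 → max 110
Option 5 regrets: 70, 40, 80, 20 → max 80
Option 6 regrets: 0, 0, 0, 0 → max 0
Smallest max regret = 0 → Option 6.

Option 6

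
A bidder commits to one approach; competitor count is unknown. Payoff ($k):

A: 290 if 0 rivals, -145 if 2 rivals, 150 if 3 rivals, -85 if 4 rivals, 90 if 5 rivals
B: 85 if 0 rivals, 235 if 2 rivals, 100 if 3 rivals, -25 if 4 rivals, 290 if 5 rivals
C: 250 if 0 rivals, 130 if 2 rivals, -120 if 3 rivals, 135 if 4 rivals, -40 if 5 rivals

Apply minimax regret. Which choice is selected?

B

Column bests: 0 rivals=290, 2 rivals=235, 3 rivals=150, 4 rivals=135, 5 rivals=290.
A regrets: 0, 380, 0, 220, 200 → max 380
B regrets: 205, 0, 50, 160, 0 → max 205
C regrets: 40, 105, 270, 0, 330 → max 330
Smallest max regret = 205 → B.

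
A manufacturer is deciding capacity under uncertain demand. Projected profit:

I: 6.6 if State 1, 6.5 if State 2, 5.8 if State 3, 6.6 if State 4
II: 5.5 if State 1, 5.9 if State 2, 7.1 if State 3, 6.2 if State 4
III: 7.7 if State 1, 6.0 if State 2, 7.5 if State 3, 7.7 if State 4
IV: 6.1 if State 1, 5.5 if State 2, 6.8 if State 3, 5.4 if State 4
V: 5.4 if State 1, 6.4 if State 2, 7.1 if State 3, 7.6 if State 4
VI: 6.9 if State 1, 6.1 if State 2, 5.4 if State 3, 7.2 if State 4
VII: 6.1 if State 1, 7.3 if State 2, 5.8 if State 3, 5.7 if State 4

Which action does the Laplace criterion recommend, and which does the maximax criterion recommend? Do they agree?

Row averages: I=6.375, II=6.175, III=7.225, IV=5.95, V=6.625, VI=6.4, VII=6.225
Highest average = 7.225 → III.
Row maxima: I=6.6, II=7.1, III=7.7, IV=6.8, V=7.6, VI=7.2, VII=7.3
Best best-case = 7.7 → III.

laplace → III; maximax → III (agree)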